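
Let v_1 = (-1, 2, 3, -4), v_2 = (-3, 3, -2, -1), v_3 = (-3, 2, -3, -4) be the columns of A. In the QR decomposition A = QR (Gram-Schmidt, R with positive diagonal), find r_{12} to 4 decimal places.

r_{12} = 1.2780

v_1 = (-1, 2, 3, -4); ‖v_1‖ = 5.4772, so e_1 = (-0.1826, 0.3651, 0.5477, -0.7303).
r_{12} = e_1·v_2 = 1.2780.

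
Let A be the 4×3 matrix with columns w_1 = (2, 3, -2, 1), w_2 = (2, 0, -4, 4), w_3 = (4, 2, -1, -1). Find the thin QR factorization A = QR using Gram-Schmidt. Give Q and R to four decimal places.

w_1 = (2, 3, -2, 1); ‖w_1‖ = 4.2426, so e_1 = (0.4714, 0.7071, -0.4714, 0.2357).
e_1·w_2 = 0.4714·2 + 0.7071·0 + (-0.4714)·(-4) + 0.2357·4 = 3.7712.
u_2 = w_2 − 3.7712·e_1 = (0.2222, -2.6667, -2.2222, 3.1111).
‖u_2‖ = 4.6667, so e_2 = (0.0476, -0.5714, -0.4762, 0.6667).
e_1·w_3 = 0.4714·4 + 0.7071·2 + (-0.4714)·(-1) + 0.2357·(-1) = 3.5355; e_2·w_3 = 0.0476·4 + (-0.5714)·2 + (-0.4762)·(-1) + 0.6667·(-1) = -1.1429.
u_3 = w_3 − 3.5355·e_1 + 1.1429·e_2 = (2.3878, -1.1531, 0.1224, -1.0714).
‖u_3‖ = 2.8625, so e_3 = (0.8342, -0.4028, 0.0428, -0.3743).

Q = [[0.4714, 0.0476, 0.8342], [0.7071, -0.5714, -0.4028], [-0.4714, -0.4762, 0.0428], [0.2357, 0.6667, -0.3743]], R = [[4.2426, 3.7712, 3.5355], [0.0000, 4.6667, -1.1429], [0.0000, 0.0000, 2.8625]]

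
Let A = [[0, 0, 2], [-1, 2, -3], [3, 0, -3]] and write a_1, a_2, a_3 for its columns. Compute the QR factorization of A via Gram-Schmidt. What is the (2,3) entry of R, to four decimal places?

a_1 = (0, -1, 3); ‖a_1‖ = 3.1623, so q_1 = (0.0000, -0.3162, 0.9487).
q_1·a_2 = 0.0000·0 + (-0.3162)·2 + 0.9487·0 = -0.6325.
u_2 = a_2 + 0.6325·q_1 = (0.0000, 1.8000, 0.6000).
‖u_2‖ = 1.8974, so q_2 = (0.0000, 0.9487, 0.3162).
r_{23} = q_2·a_3 = -3.7947.

r_{23} = -3.7947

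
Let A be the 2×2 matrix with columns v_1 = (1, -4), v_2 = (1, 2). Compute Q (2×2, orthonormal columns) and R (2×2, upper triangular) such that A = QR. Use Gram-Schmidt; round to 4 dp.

Q = [[0.2425, 0.9701], [-0.9701, 0.2425]], R = [[4.1231, -1.6977], [0.0000, 1.4552]]

e_1 = v_1/‖v_1‖ = (1, -4)/4.1231 = (0.2425, -0.9701).
r_{12} = e_1·v_2 = -1.6977.
u_2 = v_2 + 1.6977·e_1 = (1.4118, 0.3529).
‖u_2‖ = 1.4552, so e_2 = (0.9701, 0.2425).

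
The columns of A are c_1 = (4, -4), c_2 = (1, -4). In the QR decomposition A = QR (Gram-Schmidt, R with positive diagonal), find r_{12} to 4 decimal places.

r_{12} = 3.5355

q_1 = c_1/‖c_1‖ = (4, -4)/5.6569 = (0.7071, -0.7071).
r_{12} = q_1·c_2 = 3.5355.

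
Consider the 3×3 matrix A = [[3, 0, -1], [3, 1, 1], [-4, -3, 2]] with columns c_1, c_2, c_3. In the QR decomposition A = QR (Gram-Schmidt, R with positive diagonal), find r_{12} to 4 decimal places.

r_{12} = 2.5725

c_1 = (3, 3, -4); ‖c_1‖ = 5.8310, so e_1 = (0.5145, 0.5145, -0.6860).
r_{12} = e_1·c_2 = 2.5725.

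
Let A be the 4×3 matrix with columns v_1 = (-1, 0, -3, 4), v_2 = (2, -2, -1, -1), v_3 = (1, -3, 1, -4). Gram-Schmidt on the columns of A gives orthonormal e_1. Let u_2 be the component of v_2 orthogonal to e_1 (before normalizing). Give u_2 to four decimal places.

v_1 = (-1, 0, -3, 4); ‖v_1‖ = 5.0990, so e_1 = (-0.1961, 0.0000, -0.5883, 0.7845).
e_1·v_2 = (-0.1961)·2 + 0.0000·(-2) + (-0.5883)·(-1) + 0.7845·(-1) = -0.5883.
u_2 = v_2 + 0.5883·e_1 = (1.8846, -2.0000, -1.3462, -0.5385).

u_2 = (1.8846, -2.0000, -1.3462, -0.5385)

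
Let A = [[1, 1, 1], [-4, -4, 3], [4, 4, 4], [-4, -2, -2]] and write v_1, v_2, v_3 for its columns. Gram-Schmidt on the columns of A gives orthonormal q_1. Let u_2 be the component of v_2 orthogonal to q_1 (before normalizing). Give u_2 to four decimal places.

u_2 = (0.1633, -0.6531, 0.6531, 1.3469)

q_1 = v_1/‖v_1‖ = (1, -4, 4, -4)/7.0000 = (0.1429, -0.5714, 0.5714, -0.5714).
r_{12} = q_1·v_2 = 5.8571.
u_2 = v_2 − 5.8571·q_1 = (0.1633, -0.6531, 0.6531, 1.3469).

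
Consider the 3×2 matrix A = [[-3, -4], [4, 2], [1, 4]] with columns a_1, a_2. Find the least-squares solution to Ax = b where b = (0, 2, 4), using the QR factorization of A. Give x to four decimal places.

a_1 = (-3, 4, 1); ‖a_1‖ = 5.0990, so e_1 = (-0.5883, 0.7845, 0.1961).
e_1·a_2 = (-0.5883)·(-4) + 0.7845·2 + 0.1961·4 = 4.7068.
u_2 = a_2 − 4.7068·e_1 = (-1.2308, -1.6923, 3.0769).
‖u_2‖ = 3.7210, so e_2 = (-0.3308, -0.4548, 0.8269).
Qᵀb = (2.3534, 2.3980).
Back-substitute: x_2 = 2.3980/3.7210 = 0.6444.
x_1 = (2.3534 − 4.7068·0.6444)/5.0990 = -0.1333.

x = (-0.1333, 0.6444)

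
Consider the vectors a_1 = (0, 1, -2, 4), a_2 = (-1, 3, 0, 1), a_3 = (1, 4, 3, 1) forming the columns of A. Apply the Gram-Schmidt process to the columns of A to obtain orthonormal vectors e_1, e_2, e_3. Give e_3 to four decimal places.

a_1 = (0, 1, -2, 4); ‖a_1‖ = 4.5826, so e_1 = (0.0000, 0.2182, -0.4364, 0.8729).
e_1·a_2 = 0.0000·(-1) + 0.2182·3 + (-0.4364)·0 + 0.8729·1 = 1.5275.
u_2 = a_2 − 1.5275·e_1 = (-1.0000, 2.6667, 0.6667, -0.3333).
‖u_2‖ = 2.9439, so e_2 = (-0.3397, 0.9058, 0.2265, -0.1132).
e_1·a_3 = 0.0000·1 + 0.2182·4 + (-0.4364)·3 + 0.8729·1 = 0.4364; e_2·a_3 = (-0.3397)·1 + 0.9058·4 + 0.2265·3 + (-0.1132)·1 = 3.8497.
u_3 = a_3 − 0.4364·e_1 − 3.8497·e_2 = (2.3077, 0.4176, 2.3187, 1.0549).
‖u_3‖ = 3.4625, so e_3 = (0.6665, 0.1206, 0.6697, 0.3047).

e_3 = (0.6665, 0.1206, 0.6697, 0.3047)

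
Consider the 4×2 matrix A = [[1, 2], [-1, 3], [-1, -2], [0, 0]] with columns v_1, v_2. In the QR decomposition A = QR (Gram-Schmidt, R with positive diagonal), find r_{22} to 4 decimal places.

r_{22} = 4.0825

q_1 = v_1/‖v_1‖ = (1, -1, -1, 0)/1.7321 = (0.5774, -0.5774, -0.5774, 0.0000).
r_{12} = q_1·v_2 = 0.5774.
u_2 = v_2 − 0.5774·q_1 = (1.6667, 3.3333, -1.6667, 0.0000).
r_{22} = ‖u_2‖ = 4.0825.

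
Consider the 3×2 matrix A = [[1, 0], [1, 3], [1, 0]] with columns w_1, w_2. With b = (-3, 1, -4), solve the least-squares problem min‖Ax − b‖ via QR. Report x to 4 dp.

w_1 = (1, 1, 1); ‖w_1‖ = 1.7321, so q_1 = (0.5774, 0.5774, 0.5774).
q_1·w_2 = 0.5774·0 + 0.5774·3 + 0.5774·0 = 1.7321.
u_2 = w_2 − 1.7321·q_1 = (-1.0000, 2.0000, -1.0000).
‖u_2‖ = 2.4495, so q_2 = (-0.4082, 0.8165, -0.4082).
Qᵀb = (-3.4641, 3.6742).
Back-substitute: x_2 = 3.6742/2.4495 = 1.5000.
x_1 = (-3.4641 − 1.7321·1.5000)/1.7321 = -3.5000.

x = (-3.5000, 1.5000)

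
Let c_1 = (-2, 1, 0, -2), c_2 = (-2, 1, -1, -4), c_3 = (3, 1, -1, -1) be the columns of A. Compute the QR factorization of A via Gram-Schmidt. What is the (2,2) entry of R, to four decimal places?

r_{22} = 1.7951

c_1 = (-2, 1, 0, -2); ‖c_1‖ = 3.0000, so e_1 = (-0.6667, 0.3333, 0.0000, -0.6667).
e_1·c_2 = (-0.6667)·(-2) + 0.3333·1 + 0.0000·(-1) + (-0.6667)·(-4) = 4.3333.
u_2 = c_2 − 4.3333·e_1 = (0.8889, -0.4444, -1.0000, -1.1111).
r_{22} = ‖u_2‖ = 1.7951.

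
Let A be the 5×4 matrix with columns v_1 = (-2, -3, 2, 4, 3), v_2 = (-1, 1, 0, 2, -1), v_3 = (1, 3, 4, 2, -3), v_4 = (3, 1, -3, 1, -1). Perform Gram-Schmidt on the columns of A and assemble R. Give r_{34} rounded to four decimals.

r_{34} = -1.1208

v_1 = (-2, -3, 2, 4, 3); ‖v_1‖ = 6.4807, so e_1 = (-0.3086, -0.4629, 0.3086, 0.6172, 0.4629).
e_1·v_2 = (-0.3086)·(-1) + (-0.4629)·1 + 0.3086·0 + 0.6172·2 + 0.4629·(-1) = 0.6172.
u_2 = v_2 − 0.6172·e_1 = (-0.8095, 1.2857, -0.1905, 1.6190, -1.2857).
‖u_2‖ = 2.5728, so e_2 = (-0.3147, 0.4997, -0.0740, 0.6293, -0.4997).
e_1·v_3 = (-0.3086)·1 + (-0.4629)·3 + 0.3086·4 + 0.6172·2 + 0.4629·(-3) = -0.6172; e_2·v_3 = (-0.3147)·1 + 0.4997·3 + (-0.0740)·4 + 0.6293·2 + (-0.4997)·(-3) = 3.6463.
u_3 = v_3 + 0.6172·e_1 − 3.6463·e_2 = (1.9568, 0.8921, 4.4604, 0.0863, -0.8921).
‖u_3‖ = 5.0323, so e_3 = (0.3889, 0.1773, 0.8864, 0.0172, -0.1773).
r_{34} = e_3·v_4 = -1.1208.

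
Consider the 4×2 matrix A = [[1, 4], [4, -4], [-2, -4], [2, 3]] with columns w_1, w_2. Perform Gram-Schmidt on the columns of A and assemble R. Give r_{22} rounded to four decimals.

r_{22} = 7.5392

q_1 = w_1/‖w_1‖ = (1, 4, -2, 2)/5.0000 = (0.2000, 0.8000, -0.4000, 0.4000).
r_{12} = q_1·w_2 = 0.4000.
u_2 = w_2 − 0.4000·q_1 = (3.9200, -4.3200, -3.8400, 2.8400).
r_{22} = ‖u_2‖ = 7.5392.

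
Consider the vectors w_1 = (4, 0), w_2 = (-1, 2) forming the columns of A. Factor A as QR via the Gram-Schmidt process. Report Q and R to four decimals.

Q = [[1.0000, 0.0000], [0.0000, 1.0000]], R = [[4.0000, -1.0000], [0.0000, 2.0000]]

w_1 = (4, 0); ‖w_1‖ = 4.0000, so q_1 = (1.0000, 0.0000).
q_1·w_2 = 1.0000·(-1) + 0.0000·2 = -1.0000.
u_2 = w_2 + 1.0000·q_1 = (0.0000, 2.0000).
‖u_2‖ = 2.0000, so q_2 = (0.0000, 1.0000).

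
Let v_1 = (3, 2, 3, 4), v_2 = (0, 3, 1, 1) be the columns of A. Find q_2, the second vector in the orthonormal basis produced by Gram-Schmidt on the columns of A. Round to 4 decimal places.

v_1 = (3, 2, 3, 4); ‖v_1‖ = 6.1644, so q_1 = (0.4867, 0.3244, 0.4867, 0.6489).
q_1·v_2 = 0.4867·0 + 0.3244·3 + 0.4867·1 + 0.6489·1 = 2.1089.
u_2 = v_2 − 2.1089·q_1 = (-1.0263, 2.3158, -0.0263, -0.3684).
‖u_2‖ = 2.5598, so q_2 = (-0.4009, 0.9047, -0.0103, -0.1439).

q_2 = (-0.4009, 0.9047, -0.0103, -0.1439)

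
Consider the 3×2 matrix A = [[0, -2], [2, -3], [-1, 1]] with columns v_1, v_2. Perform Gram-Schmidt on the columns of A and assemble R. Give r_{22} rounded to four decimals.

v_1 = (0, 2, -1); ‖v_1‖ = 2.2361, so e_1 = (0.0000, 0.8944, -0.4472).
e_1·v_2 = 0.0000·(-2) + 0.8944·(-3) + (-0.4472)·1 = -3.1305.
u_2 = v_2 + 3.1305·e_1 = (-2.0000, -0.2000, -0.4000).
r_{22} = ‖u_2‖ = 2.0494.

r_{22} = 2.0494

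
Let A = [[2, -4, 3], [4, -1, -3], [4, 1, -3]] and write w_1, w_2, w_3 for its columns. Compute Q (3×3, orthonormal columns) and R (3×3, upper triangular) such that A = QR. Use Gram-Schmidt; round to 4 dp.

w_1 = (2, 4, 4); ‖w_1‖ = 6.0000, so e_1 = (0.3333, 0.6667, 0.6667).
e_1·w_2 = 0.3333·(-4) + 0.6667·(-1) + 0.6667·1 = -1.3333.
u_2 = w_2 + 1.3333·e_1 = (-3.5556, -0.1111, 1.8889).
‖u_2‖ = 4.0277, so e_2 = (-0.8828, -0.0276, 0.4690).
e_1·w_3 = 0.3333·3 + 0.6667·(-3) + 0.6667·(-3) = -3.0000; e_2·w_3 = (-0.8828)·3 + (-0.0276)·(-3) + 0.4690·(-3) = -3.9725.
u_3 = w_3 + 3.0000·e_1 + 3.9725·e_2 = (0.4932, -1.1096, 0.8630).
‖u_3‖ = 1.4897, so e_3 = (0.3310, -0.7448, 0.5793).

Q = [[0.3333, -0.8828, 0.3310], [0.6667, -0.0276, -0.7448], [0.6667, 0.4690, 0.5793]], R = [[6.0000, -1.3333, -3.0000], [0.0000, 4.0277, -3.9725], [0.0000, 0.0000, 1.4897]]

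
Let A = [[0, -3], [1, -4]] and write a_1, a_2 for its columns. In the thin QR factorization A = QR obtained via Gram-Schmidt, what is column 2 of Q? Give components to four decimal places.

a_1 = (0, 1); ‖a_1‖ = 1.0000, so e_1 = (0.0000, 1.0000).
e_1·a_2 = 0.0000·(-3) + 1.0000·(-4) = -4.0000.
u_2 = a_2 + 4.0000·e_1 = (-3.0000, 0.0000).
‖u_2‖ = 3.0000, so e_2 = (-1.0000, 0.0000).

e_2 = (-1.0000, 0.0000)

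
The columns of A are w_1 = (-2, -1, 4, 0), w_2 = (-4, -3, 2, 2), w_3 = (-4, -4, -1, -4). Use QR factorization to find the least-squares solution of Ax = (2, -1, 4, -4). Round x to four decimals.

x = (1.6663, -1.3150, 0.3743)

w_1 = (-2, -1, 4, 0); ‖w_1‖ = 4.5826, so e_1 = (-0.4364, -0.2182, 0.8729, 0.0000).
e_1·w_2 = (-0.4364)·(-4) + (-0.2182)·(-3) + 0.8729·2 + 0.0000·2 = 4.1461.
u_2 = w_2 − 4.1461·e_1 = (-2.1905, -2.0952, -1.6190, 2.0000).
‖u_2‖ = 3.9761, so e_2 = (-0.5509, -0.5270, -0.4072, 0.5030).
e_1·w_3 = (-0.4364)·(-4) + (-0.2182)·(-4) + 0.8729·(-1) + 0.0000·(-4) = 1.7457; e_2·w_3 = (-0.5509)·(-4) + (-0.5270)·(-4) + (-0.4072)·(-1) + 0.5030·(-4) = 2.7066.
u_3 = w_3 − 1.7457·e_1 − 2.7066·e_2 = (-1.7470, -2.1928, -1.4217, -5.3614).
‖u_3‖ = 6.2150, so e_3 = (-0.2811, -0.3528, -0.2288, -0.8627).
Qᵀb = (2.8368, -4.2156, 2.3263).
Back-substitute: x_3 = 2.3263/6.2150 = 0.3743.
x_2 = (-4.2156 − 2.7066·0.3743)/3.9761 = -1.3150.
x_1 = (2.8368 − 4.1461·(-1.3150) − 1.7457·0.3743)/4.5826 = 1.6663.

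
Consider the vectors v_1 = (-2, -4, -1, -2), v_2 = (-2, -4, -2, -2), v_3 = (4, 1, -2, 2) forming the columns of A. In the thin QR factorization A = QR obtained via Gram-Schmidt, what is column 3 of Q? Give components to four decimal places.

e_1 = v_1/‖v_1‖ = (-2, -4, -1, -2)/5.0000 = (-0.4000, -0.8000, -0.2000, -0.4000).
r_{12} = e_1·v_2 = 5.2000.
u_2 = v_2 − 5.2000·e_1 = (0.0800, 0.1600, -0.9600, 0.0800).
‖u_2‖ = 0.9798, so e_2 = (0.0816, 0.1633, -0.9798, 0.0816).
r_{13} = e_1·v_3 = -2.8000; r_{23} = e_2·v_3 = 2.6128.
u_3 = v_3 + 2.8000·e_1 − 2.6128·e_2 = (2.6667, -1.6667, 0.0000, 0.6667).
‖u_3‖ = 3.2146, so e_3 = (0.8296, -0.5185, 0.0000, 0.2074).

e_3 = (0.8296, -0.5185, 0.0000, 0.2074)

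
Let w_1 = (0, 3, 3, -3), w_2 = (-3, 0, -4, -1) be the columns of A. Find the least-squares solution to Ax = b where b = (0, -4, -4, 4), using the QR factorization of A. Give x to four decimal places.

e_1 = w_1/‖w_1‖ = (0, 3, 3, -3)/5.1962 = (0.0000, 0.5774, 0.5774, -0.5774).
r_{12} = e_1·w_2 = -1.7321.
u_2 = w_2 + 1.7321·e_1 = (-3.0000, 1.0000, -3.0000, -2.0000).
‖u_2‖ = 4.7958, so e_2 = (-0.6255, 0.2085, -0.6255, -0.4170).
Qᵀb = (-6.9282, 0.0000).
Back-substitute: x_2 = 0.0000/4.7958 = 0.0000.
x_1 = (-6.9282 + 1.7321·0.0000)/5.1962 = -1.3333.

x = (-1.3333, 0.0000)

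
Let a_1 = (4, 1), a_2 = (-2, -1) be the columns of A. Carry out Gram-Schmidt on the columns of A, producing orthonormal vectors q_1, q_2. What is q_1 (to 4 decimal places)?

a_1 = (4, 1); ‖a_1‖ = 4.1231, so q_1 = (0.9701, 0.2425).

q_1 = (0.9701, 0.2425)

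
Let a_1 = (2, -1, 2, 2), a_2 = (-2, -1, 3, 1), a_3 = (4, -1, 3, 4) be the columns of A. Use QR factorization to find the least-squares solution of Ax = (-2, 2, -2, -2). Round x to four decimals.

a_1 = (2, -1, 2, 2); ‖a_1‖ = 3.6056, so e_1 = (0.5547, -0.2774, 0.5547, 0.5547).
e_1·a_2 = 0.5547·(-2) + (-0.2774)·(-1) + 0.5547·3 + 0.5547·1 = 1.3868.
u_2 = a_2 − 1.3868·e_1 = (-2.7692, -0.6154, 2.2308, 0.2308).
‖u_2‖ = 3.6162, so e_2 = (-0.7658, -0.1702, 0.6169, 0.0638).
e_1·a_3 = 0.5547·4 + (-0.2774)·(-1) + 0.5547·3 + 0.5547·4 = 6.3791; e_2·a_3 = (-0.7658)·4 + (-0.1702)·(-1) + 0.6169·3 + 0.0638·4 = -0.7871.
u_3 = a_3 − 6.3791·e_1 + 0.7871·e_2 = (-0.1412, 0.6353, -0.0529, 0.5118).
‖u_3‖ = 0.8296, so e_3 = (-0.1702, 0.7658, -0.0638, 0.6169).
Qᵀb = (-3.8829, -0.1702, 0.7658).
Back-substitute: x_3 = 0.7658/0.8296 = 0.9231.
x_2 = (-0.1702 + 0.7871·0.9231)/3.6162 = 0.1538.
x_1 = (-3.8829 − 1.3868·0.1538 − 6.3791·0.9231)/3.6056 = -2.7692.

x = (-2.7692, 0.1538, 0.9231)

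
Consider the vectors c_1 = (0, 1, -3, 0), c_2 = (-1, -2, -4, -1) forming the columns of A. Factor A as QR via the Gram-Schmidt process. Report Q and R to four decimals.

Q = [[0.0000, -0.2887], [0.3162, -0.8660], [-0.9487, -0.2887], [0.0000, -0.2887]], R = [[3.1623, 3.1623], [0.0000, 3.4641]]

q_1 = c_1/‖c_1‖ = (0, 1, -3, 0)/3.1623 = (0.0000, 0.3162, -0.9487, 0.0000).
r_{12} = q_1·c_2 = 3.1623.
u_2 = c_2 − 3.1623·q_1 = (-1.0000, -3.0000, -1.0000, -1.0000).
‖u_2‖ = 3.4641, so q_2 = (-0.2887, -0.8660, -0.2887, -0.2887).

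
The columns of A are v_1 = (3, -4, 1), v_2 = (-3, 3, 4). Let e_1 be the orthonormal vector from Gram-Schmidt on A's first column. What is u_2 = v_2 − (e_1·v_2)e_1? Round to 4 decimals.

u_2 = (-1.0385, 0.3846, 4.6538)

e_1 = v_1/‖v_1‖ = (3, -4, 1)/5.0990 = (0.5883, -0.7845, 0.1961).
r_{12} = e_1·v_2 = -3.3340.
u_2 = v_2 + 3.3340·e_1 = (-1.0385, 0.3846, 4.6538).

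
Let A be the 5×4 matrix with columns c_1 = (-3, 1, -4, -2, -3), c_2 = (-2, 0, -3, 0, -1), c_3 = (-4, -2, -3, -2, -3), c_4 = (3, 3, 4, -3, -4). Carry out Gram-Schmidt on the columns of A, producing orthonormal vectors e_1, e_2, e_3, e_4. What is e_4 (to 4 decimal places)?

e_4 = (0.2688, -0.0635, 0.0782, 0.5669, -0.7722)

e_1 = c_1/‖c_1‖ = (-3, 1, -4, -2, -3)/6.2450 = (-0.4804, 0.1601, -0.6405, -0.3203, -0.4804).
r_{12} = e_1·c_2 = 3.3627.
u_2 = c_2 − 3.3627·e_1 = (-0.3846, -0.5385, -0.8462, 1.0769, 0.6154).
‖u_2‖ = 1.6408, so e_2 = (-0.2344, -0.3282, -0.5157, 0.6563, 0.3750).
r_{13} = e_1·c_3 = 5.6045; r_{23} = e_2·c_3 = 0.7032.
u_3 = c_3 − 5.6045·e_1 − 0.7032·e_2 = (-1.1429, -2.6667, 0.9524, -0.6667, -0.5714).
‖u_3‖ = 3.1773, so e_3 = (-0.3597, -0.8393, 0.2997, -0.2098, -0.1798).
r_{14} = e_1·c_4 = -0.6405; r_{24} = e_2·c_4 = -7.2196; r_{34} = e_3·c_4 = -1.0491.
u_4 = c_4 + 0.6405·e_1 + 7.2196·e_2 + 1.0491·e_3 = (0.6226, -0.1472, 0.1811, 1.3132, -1.7887).
‖u_4‖ = 2.3165, so e_4 = (0.2688, -0.0635, 0.0782, 0.5669, -0.7722).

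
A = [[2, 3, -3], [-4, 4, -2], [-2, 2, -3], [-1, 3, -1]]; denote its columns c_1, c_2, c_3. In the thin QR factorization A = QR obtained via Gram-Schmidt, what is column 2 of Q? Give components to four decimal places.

q_1 = c_1/‖c_1‖ = (2, -4, -2, -1)/5.0000 = (0.4000, -0.8000, -0.4000, -0.2000).
r_{12} = q_1·c_2 = -3.4000.
u_2 = c_2 + 3.4000·q_1 = (4.3600, 1.2800, 0.6400, 2.3200).
‖u_2‖ = 5.1420, so q_2 = (0.8479, 0.2489, 0.1245, 0.4512).

q_2 = (0.8479, 0.2489, 0.1245, 0.4512)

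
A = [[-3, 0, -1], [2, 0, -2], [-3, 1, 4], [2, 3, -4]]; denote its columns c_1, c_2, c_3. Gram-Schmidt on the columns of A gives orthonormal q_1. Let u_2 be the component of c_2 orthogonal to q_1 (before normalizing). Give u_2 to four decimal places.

c_1 = (-3, 2, -3, 2); ‖c_1‖ = 5.0990, so q_1 = (-0.5883, 0.3922, -0.5883, 0.3922).
q_1·c_2 = (-0.5883)·0 + 0.3922·0 + (-0.5883)·1 + 0.3922·3 = 0.5883.
u_2 = c_2 − 0.5883·q_1 = (0.3462, -0.2308, 1.3462, 2.7692).

u_2 = (0.3462, -0.2308, 1.3462, 2.7692)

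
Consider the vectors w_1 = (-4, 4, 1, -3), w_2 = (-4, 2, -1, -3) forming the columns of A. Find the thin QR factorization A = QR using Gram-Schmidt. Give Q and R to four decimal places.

q_1 = w_1/‖w_1‖ = (-4, 4, 1, -3)/6.4807 = (-0.6172, 0.6172, 0.1543, -0.4629).
r_{12} = q_1·w_2 = 4.9377.
u_2 = w_2 − 4.9377·q_1 = (-0.9524, -1.0476, -1.7619, -0.7143).
‖u_2‖ = 2.3705, so q_2 = (-0.4018, -0.4419, -0.7433, -0.3013).

Q = [[-0.6172, -0.4018], [0.6172, -0.4419], [0.1543, -0.7433], [-0.4629, -0.3013]], R = [[6.4807, 4.9377], [0.0000, 2.3705]]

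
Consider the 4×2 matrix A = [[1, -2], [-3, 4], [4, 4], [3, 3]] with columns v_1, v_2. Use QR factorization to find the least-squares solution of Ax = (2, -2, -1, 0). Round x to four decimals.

x = (0.2448, -0.4154)

e_1 = v_1/‖v_1‖ = (1, -3, 4, 3)/5.9161 = (0.1690, -0.5071, 0.6761, 0.5071).
r_{12} = e_1·v_2 = 1.8593.
u_2 = v_2 − 1.8593·e_1 = (-2.3143, 4.9429, 2.7429, 2.0571).
‖u_2‖ = 6.4454, so e_2 = (-0.3591, 0.7669, 0.4256, 0.3192).
Qᵀb = (0.6761, -2.6774).
Back-substitute: x_2 = -2.6774/6.4454 = -0.4154.
x_1 = (0.6761 − 1.8593·(-0.4154))/5.9161 = 0.2448.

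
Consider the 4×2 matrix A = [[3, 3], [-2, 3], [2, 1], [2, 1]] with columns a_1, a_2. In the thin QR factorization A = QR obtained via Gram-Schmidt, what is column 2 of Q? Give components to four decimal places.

a_1 = (3, -2, 2, 2); ‖a_1‖ = 4.5826, so e_1 = (0.6547, -0.4364, 0.4364, 0.4364).
e_1·a_2 = 0.6547·3 + (-0.4364)·3 + 0.4364·1 + 0.4364·1 = 1.5275.
u_2 = a_2 − 1.5275·e_1 = (2.0000, 3.6667, 0.3333, 0.3333).
‖u_2‖ = 4.2032, so e_2 = (0.4758, 0.8724, 0.0793, 0.0793).

e_2 = (0.4758, 0.8724, 0.0793, 0.0793)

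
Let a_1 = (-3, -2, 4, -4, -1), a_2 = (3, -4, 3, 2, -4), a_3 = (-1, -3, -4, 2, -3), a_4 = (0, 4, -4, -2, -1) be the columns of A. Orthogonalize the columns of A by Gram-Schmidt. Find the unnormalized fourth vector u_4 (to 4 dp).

u_4 = (1.2465, 2.0455, -0.8147, -2.0818, -2.7625)

a_1 = (-3, -2, 4, -4, -1); ‖a_1‖ = 6.7823, so q_1 = (-0.4423, -0.2949, 0.5898, -0.5898, -0.1474).
q_1·a_2 = (-0.4423)·3 + (-0.2949)·(-4) + 0.5898·3 + (-0.5898)·2 + (-0.1474)·(-4) = 1.0321.
u_2 = a_2 − 1.0321·q_1 = (3.4565, -3.6957, 2.3913, 2.6087, -3.8478).
‖u_2‖ = 7.2756, so q_2 = (0.4751, -0.5079, 0.3287, 0.3586, -0.5289).
q_1·a_3 = (-0.4423)·(-1) + (-0.2949)·(-3) + 0.5898·(-4) + (-0.5898)·2 + (-0.1474)·(-3) = -1.7693; q_2·a_3 = 0.4751·(-1) + (-0.5079)·(-3) + 0.3287·(-4) + 0.3586·2 + (-0.5289)·(-3) = 2.0378.
u_3 = a_3 + 1.7693·q_1 − 2.0378·q_2 = (-2.7507, -2.4867, -3.6263, 0.2259, -2.1832).
‖u_3‖ = 5.6318, so q_3 = (-0.4884, -0.4415, -0.6439, 0.0401, -0.3876).
q_1·a_4 = (-0.4423)·0 + (-0.2949)·4 + 0.5898·(-4) + (-0.5898)·(-2) + (-0.1474)·(-1) = -2.2116; q_2·a_4 = 0.4751·0 + (-0.5079)·4 + 0.3287·(-4) + 0.3586·(-2) + (-0.5289)·(-1) = -3.5347; q_3·a_4 = (-0.4884)·0 + (-0.4415)·4 + (-0.6439)·(-4) + 0.0401·(-2) + (-0.3876)·(-1) = 1.1169.
u_4 = a_4 + 2.2116·q_1 + 3.5347·q_2 − 1.1169·q_3 = (1.2465, 2.0455, -0.8147, -2.0818, -2.7625).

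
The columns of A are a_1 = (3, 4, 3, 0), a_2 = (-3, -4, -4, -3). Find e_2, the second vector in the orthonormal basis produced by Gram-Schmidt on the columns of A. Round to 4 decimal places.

a_1 = (3, 4, 3, 0); ‖a_1‖ = 5.8310, so e_1 = (0.5145, 0.6860, 0.5145, 0.0000).
e_1·a_2 = 0.5145·(-3) + 0.6860·(-4) + 0.5145·(-4) + 0.0000·(-3) = -6.3454.
u_2 = a_2 + 6.3454·e_1 = (0.2647, 0.3529, -0.7353, -3.0000).
‖u_2‖ = 3.1201, so e_2 = (0.0848, 0.1131, -0.2357, -0.9615).

e_2 = (0.0848, 0.1131, -0.2357, -0.9615)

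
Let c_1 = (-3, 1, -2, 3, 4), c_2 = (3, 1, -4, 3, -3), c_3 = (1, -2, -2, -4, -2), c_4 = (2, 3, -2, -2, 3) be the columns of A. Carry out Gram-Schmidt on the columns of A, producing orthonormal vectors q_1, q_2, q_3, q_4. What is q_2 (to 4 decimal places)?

q_2 = (0.4186, 0.1628, -0.6279, 0.4883, -0.4069)

q_1 = c_1/‖c_1‖ = (-3, 1, -2, 3, 4)/6.2450 = (-0.4804, 0.1601, -0.3203, 0.4804, 0.6405).
r_{12} = q_1·c_2 = -0.4804.
u_2 = c_2 + 0.4804·q_1 = (2.7692, 1.0769, -4.1538, 3.2308, -2.6923).
‖u_2‖ = 6.6158, so q_2 = (0.4186, 0.1628, -0.6279, 0.4883, -0.4069).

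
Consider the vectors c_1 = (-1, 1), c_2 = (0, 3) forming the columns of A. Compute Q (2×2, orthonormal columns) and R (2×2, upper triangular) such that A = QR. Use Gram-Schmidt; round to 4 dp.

c_1 = (-1, 1); ‖c_1‖ = 1.4142, so e_1 = (-0.7071, 0.7071).
e_1·c_2 = (-0.7071)·0 + 0.7071·3 = 2.1213.
u_2 = c_2 − 2.1213·e_1 = (1.5000, 1.5000).
‖u_2‖ = 2.1213, so e_2 = (0.7071, 0.7071).

Q = [[-0.7071, 0.7071], [0.7071, 0.7071]], R = [[1.4142, 2.1213], [0.0000, 2.1213]]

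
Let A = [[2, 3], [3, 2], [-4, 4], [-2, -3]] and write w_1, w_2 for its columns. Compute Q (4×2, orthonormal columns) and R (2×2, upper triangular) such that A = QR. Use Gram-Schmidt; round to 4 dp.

q_1 = w_1/‖w_1‖ = (2, 3, -4, -2)/5.7446 = (0.3482, 0.5222, -0.6963, -0.3482).
r_{12} = q_1·w_2 = 0.3482.
u_2 = w_2 − 0.3482·q_1 = (2.8788, 1.8182, 4.2424, -2.8788).
‖u_2‖ = 6.1546, so q_2 = (0.4677, 0.2954, 0.6893, -0.4677).

Q = [[0.3482, 0.4677], [0.5222, 0.2954], [-0.6963, 0.6893], [-0.3482, -0.4677]], R = [[5.7446, 0.3482], [0.0000, 6.1546]]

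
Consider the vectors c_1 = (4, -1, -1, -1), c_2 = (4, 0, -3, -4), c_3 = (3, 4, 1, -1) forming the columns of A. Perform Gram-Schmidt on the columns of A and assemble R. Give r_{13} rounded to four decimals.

r_{13} = 1.8353

q_1 = c_1/‖c_1‖ = (4, -1, -1, -1)/4.3589 = (0.9177, -0.2294, -0.2294, -0.2294).
r_{13} = q_1·c_3 = 1.8353.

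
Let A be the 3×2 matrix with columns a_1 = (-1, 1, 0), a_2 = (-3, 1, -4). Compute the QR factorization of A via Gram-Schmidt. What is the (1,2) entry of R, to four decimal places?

a_1 = (-1, 1, 0); ‖a_1‖ = 1.4142, so q_1 = (-0.7071, 0.7071, 0.0000).
r_{12} = q_1·a_2 = 2.8284.

r_{12} = 2.8284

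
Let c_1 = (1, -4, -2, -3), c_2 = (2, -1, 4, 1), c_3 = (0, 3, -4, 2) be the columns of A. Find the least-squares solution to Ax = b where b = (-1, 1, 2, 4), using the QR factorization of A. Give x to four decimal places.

c_1 = (1, -4, -2, -3); ‖c_1‖ = 5.4772, so q_1 = (0.1826, -0.7303, -0.3651, -0.5477).
q_1·c_2 = 0.1826·2 + (-0.7303)·(-1) + (-0.3651)·4 + (-0.5477)·1 = -0.9129.
u_2 = c_2 + 0.9129·q_1 = (2.1667, -1.6667, 3.6667, 0.5000).
‖u_2‖ = 4.6007, so q_2 = (0.4709, -0.3623, 0.7970, 0.1087).
q_1·c_3 = 0.1826·0 + (-0.7303)·3 + (-0.3651)·(-4) + (-0.5477)·2 = -1.8257; q_2·c_3 = 0.4709·0 + (-0.3623)·3 + 0.7970·(-4) + 0.1087·2 = -4.0573.
u_3 = c_3 + 1.8257·q_1 + 4.0573·q_2 = (2.2441, 0.1969, -1.4331, 1.4409).
‖u_3‖ = 3.0339, so q_3 = (0.7397, 0.0649, -0.4723, 0.4749).
Qᵀb = (-3.8341, 1.1955, 0.2803).
Back-substitute: x_3 = 0.2803/3.0339 = 0.0924.
x_2 = (1.1955 + 4.0573·0.0924)/4.6007 = 0.3413.
x_1 = (-3.8341 + 0.9129·0.3413 + 1.8257·0.0924)/5.4772 = -0.6123.

x = (-0.6123, 0.3413, 0.0924)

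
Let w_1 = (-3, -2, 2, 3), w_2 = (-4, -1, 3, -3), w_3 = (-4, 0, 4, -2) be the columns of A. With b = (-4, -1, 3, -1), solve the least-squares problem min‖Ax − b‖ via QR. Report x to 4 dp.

x = (0.3102, 0.4694, 0.2694)

q_1 = w_1/‖w_1‖ = (-3, -2, 2, 3)/5.0990 = (-0.5883, -0.3922, 0.3922, 0.5883).
r_{12} = q_1·w_2 = 2.1573.
u_2 = w_2 − 2.1573·q_1 = (-2.7308, -0.1538, 2.1538, -4.2692).
‖u_2‖ = 5.5087, so q_2 = (-0.4957, -0.0279, 0.3910, -0.7750).
r_{13} = q_1·w_3 = 2.7456; r_{23} = q_2·w_3 = 5.0968.
u_3 = w_3 − 2.7456·q_1 − 5.0968·q_2 = (0.1420, 1.2193, 0.9303, 0.3346).
‖u_3‖ = 1.5761, so q_3 = (0.0901, 0.7736, 0.5902, 0.2123).
Qᵀb = (3.3340, 3.9587, 0.4246).
Back-substitute: x_3 = 0.4246/1.5761 = 0.2694.
x_2 = (3.9587 − 5.0968·0.2694)/5.5087 = 0.4694.
x_1 = (3.3340 − 2.1573·0.4694 − 2.7456·0.2694)/5.0990 = 0.3102.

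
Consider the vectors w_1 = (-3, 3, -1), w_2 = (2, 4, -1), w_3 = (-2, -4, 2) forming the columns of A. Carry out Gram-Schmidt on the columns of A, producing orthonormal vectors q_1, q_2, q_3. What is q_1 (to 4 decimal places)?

q_1 = (-0.6882, 0.6882, -0.2294)

w_1 = (-3, 3, -1); ‖w_1‖ = 4.3589, so q_1 = (-0.6882, 0.6882, -0.2294).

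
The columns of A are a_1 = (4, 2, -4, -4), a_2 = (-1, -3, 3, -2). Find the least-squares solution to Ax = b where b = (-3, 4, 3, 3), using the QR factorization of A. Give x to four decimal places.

a_1 = (4, 2, -4, -4); ‖a_1‖ = 7.2111, so e_1 = (0.5547, 0.2774, -0.5547, -0.5547).
e_1·a_2 = 0.5547·(-1) + 0.2774·(-3) + (-0.5547)·3 + (-0.5547)·(-2) = -1.9415.
u_2 = a_2 + 1.9415·e_1 = (0.0769, -2.4615, 1.9231, -3.0769).
‖u_2‖ = 4.3853, so e_2 = (0.0175, -0.5613, 0.4385, -0.7016).
Qᵀb = (-3.8829, -3.0872).
Back-substitute: x_2 = -3.0872/4.3853 = -0.7040.
x_1 = (-3.8829 + 1.9415·(-0.7040))/7.2111 = -0.7280.

x = (-0.7280, -0.7040)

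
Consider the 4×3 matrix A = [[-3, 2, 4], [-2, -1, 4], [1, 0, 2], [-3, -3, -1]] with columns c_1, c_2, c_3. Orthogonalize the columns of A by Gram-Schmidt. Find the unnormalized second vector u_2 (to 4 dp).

q_1 = c_1/‖c_1‖ = (-3, -2, 1, -3)/4.7958 = (-0.6255, -0.4170, 0.2085, -0.6255).
r_{12} = q_1·c_2 = 1.0426.
u_2 = c_2 − 1.0426·q_1 = (2.6522, -0.5652, -0.2174, -2.3478).

u_2 = (2.6522, -0.5652, -0.2174, -2.3478)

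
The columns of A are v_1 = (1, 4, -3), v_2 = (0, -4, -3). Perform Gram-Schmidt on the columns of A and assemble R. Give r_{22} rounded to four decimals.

r_{22} = 4.8078

q_1 = v_1/‖v_1‖ = (1, 4, -3)/5.0990 = (0.1961, 0.7845, -0.5883).
r_{12} = q_1·v_2 = -1.3728.
u_2 = v_2 + 1.3728·q_1 = (0.2692, -2.9231, -3.8077).
r_{22} = ‖u_2‖ = 4.8078.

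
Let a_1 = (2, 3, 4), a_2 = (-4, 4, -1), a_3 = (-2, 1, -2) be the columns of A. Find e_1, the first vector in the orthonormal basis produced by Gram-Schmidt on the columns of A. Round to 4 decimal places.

e_1 = a_1/‖a_1‖ = (2, 3, 4)/5.3852 = (0.3714, 0.5571, 0.7428).

e_1 = (0.3714, 0.5571, 0.7428)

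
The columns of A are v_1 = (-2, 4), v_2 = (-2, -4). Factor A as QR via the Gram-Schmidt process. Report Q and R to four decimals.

Q = [[-0.4472, -0.8944], [0.8944, -0.4472]], R = [[4.4721, -2.6833], [0.0000, 3.5777]]

v_1 = (-2, 4); ‖v_1‖ = 4.4721, so q_1 = (-0.4472, 0.8944).
q_1·v_2 = (-0.4472)·(-2) + 0.8944·(-4) = -2.6833.
u_2 = v_2 + 2.6833·q_1 = (-3.2000, -1.6000).
‖u_2‖ = 3.5777, so q_2 = (-0.8944, -0.4472).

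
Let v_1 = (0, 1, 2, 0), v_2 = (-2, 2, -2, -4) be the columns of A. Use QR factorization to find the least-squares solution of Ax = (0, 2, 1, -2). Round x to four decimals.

x = (0.9706, 0.4265)

e_1 = v_1/‖v_1‖ = (0, 1, 2, 0)/2.2361 = (0.0000, 0.4472, 0.8944, 0.0000).
r_{12} = e_1·v_2 = -0.8944.
u_2 = v_2 + 0.8944·e_1 = (-2.0000, 2.4000, -1.2000, -4.0000).
‖u_2‖ = 5.2154, so e_2 = (-0.3835, 0.4602, -0.2301, -0.7670).
Qᵀb = (1.7889, 2.2242).
Back-substitute: x_2 = 2.2242/5.2154 = 0.4265.
x_1 = (1.7889 + 0.8944·0.4265)/2.2361 = 0.9706.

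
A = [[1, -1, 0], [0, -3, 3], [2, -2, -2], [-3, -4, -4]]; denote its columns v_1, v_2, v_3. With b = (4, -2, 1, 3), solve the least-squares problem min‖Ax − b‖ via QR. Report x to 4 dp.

x = (0.2857, -0.2148, -0.6870)

v_1 = (1, 0, 2, -3); ‖v_1‖ = 3.7417, so e_1 = (0.2673, 0.0000, 0.5345, -0.8018).
e_1·v_2 = 0.2673·(-1) + 0.0000·(-3) + 0.5345·(-2) + (-0.8018)·(-4) = 1.8708.
u_2 = v_2 − 1.8708·e_1 = (-1.5000, -3.0000, -3.0000, -2.5000).
‖u_2‖ = 5.1478, so e_2 = (-0.2914, -0.5828, -0.5828, -0.4856).
e_1·v_3 = 0.2673·0 + 0.0000·3 + 0.5345·(-2) + (-0.8018)·(-4) = 2.1381; e_2·v_3 = (-0.2914)·0 + (-0.5828)·3 + (-0.5828)·(-2) + (-0.4856)·(-4) = 1.3598.
u_3 = v_3 − 2.1381·e_1 − 1.3598·e_2 = (-0.1752, 3.7925, -2.3504, -1.6253).
‖u_3‖ = 4.7518, so e_3 = (-0.0369, 0.7981, -0.4946, -0.3420).
Qᵀb = (-0.8018, -2.0397, -3.2645).
Back-substitute: x_3 = -3.2645/4.7518 = -0.6870.
x_2 = (-2.0397 − 1.3598·(-0.6870))/5.1478 = -0.2148.
x_1 = (-0.8018 − 1.8708·(-0.2148) − 2.1381·(-0.6870))/3.7417 = 0.2857.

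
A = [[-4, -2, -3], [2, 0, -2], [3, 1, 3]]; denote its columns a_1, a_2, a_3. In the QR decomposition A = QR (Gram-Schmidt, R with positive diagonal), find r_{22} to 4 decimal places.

a_1 = (-4, 2, 3); ‖a_1‖ = 5.3852, so e_1 = (-0.7428, 0.3714, 0.5571).
e_1·a_2 = (-0.7428)·(-2) + 0.3714·0 + 0.5571·1 = 2.0426.
u_2 = a_2 − 2.0426·e_1 = (-0.4828, -0.7586, -0.1379).
r_{22} = ‖u_2‖ = 0.9097.

r_{22} = 0.9097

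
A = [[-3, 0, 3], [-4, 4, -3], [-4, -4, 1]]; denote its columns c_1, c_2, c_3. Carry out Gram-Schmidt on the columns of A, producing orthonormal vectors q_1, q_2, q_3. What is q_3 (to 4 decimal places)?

q_3 = (0.8835, -0.3313, -0.3313)

c_1 = (-3, -4, -4); ‖c_1‖ = 6.4031, so q_1 = (-0.4685, -0.6247, -0.6247).
q_1·c_2 = (-0.4685)·0 + (-0.6247)·4 + (-0.6247)·(-4) = 0.0000.
u_2 = c_2 + 0.0000·q_1 = (0.0000, 4.0000, -4.0000).
‖u_2‖ = 5.6569, so q_2 = (0.0000, 0.7071, -0.7071).
q_1·c_3 = (-0.4685)·3 + (-0.6247)·(-3) + (-0.6247)·1 = -0.1562; q_2·c_3 = 0.0000·3 + 0.7071·(-3) + (-0.7071)·1 = -2.8284.
u_3 = c_3 + 0.1562·q_1 + 2.8284·q_2 = (2.9268, -1.0976, -1.0976).
‖u_3‖ = 3.3129, so q_3 = (0.8835, -0.3313, -0.3313).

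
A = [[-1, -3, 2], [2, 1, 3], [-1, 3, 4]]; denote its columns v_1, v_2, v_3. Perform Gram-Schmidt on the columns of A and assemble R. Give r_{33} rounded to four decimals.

v_1 = (-1, 2, -1); ‖v_1‖ = 2.4495, so q_1 = (-0.4082, 0.8165, -0.4082).
q_1·v_2 = (-0.4082)·(-3) + 0.8165·1 + (-0.4082)·3 = 0.8165.
u_2 = v_2 − 0.8165·q_1 = (-2.6667, 0.3333, 3.3333).
‖u_2‖ = 4.2817, so q_2 = (-0.6228, 0.0778, 0.7785).
q_1·v_3 = (-0.4082)·2 + 0.8165·3 + (-0.4082)·4 = 0.0000; q_2·v_3 = (-0.6228)·2 + 0.0778·3 + 0.7785·4 = 2.1019.
u_3 = v_3 + 0.0000·q_1 − 2.1019·q_2 = (3.3091, 2.8364, 2.3636).
r_{33} = ‖u_3‖ = 4.9580.

r_{33} = 4.9580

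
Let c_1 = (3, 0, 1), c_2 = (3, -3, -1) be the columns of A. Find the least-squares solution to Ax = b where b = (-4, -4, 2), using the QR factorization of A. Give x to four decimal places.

c_1 = (3, 0, 1); ‖c_1‖ = 3.1623, so q_1 = (0.9487, 0.0000, 0.3162).
q_1·c_2 = 0.9487·3 + 0.0000·(-3) + 0.3162·(-1) = 2.5298.
u_2 = c_2 − 2.5298·q_1 = (0.6000, -3.0000, -1.8000).
‖u_2‖ = 3.5496, so q_2 = (0.1690, -0.8452, -0.5071).
Qᵀb = (-3.1623, 1.6903).
Back-substitute: x_2 = 1.6903/3.5496 = 0.4762.
x_1 = (-3.1623 − 2.5298·0.4762)/3.1623 = -1.3810.

x = (-1.3810, 0.4762)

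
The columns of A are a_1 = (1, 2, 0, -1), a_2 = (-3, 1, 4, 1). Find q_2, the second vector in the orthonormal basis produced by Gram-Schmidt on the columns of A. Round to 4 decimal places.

a_1 = (1, 2, 0, -1); ‖a_1‖ = 2.4495, so q_1 = (0.4082, 0.8165, 0.0000, -0.4082).
q_1·a_2 = 0.4082·(-3) + 0.8165·1 + 0.0000·4 + (-0.4082)·1 = -0.8165.
u_2 = a_2 + 0.8165·q_1 = (-2.6667, 1.6667, 4.0000, 0.6667).
‖u_2‖ = 5.1316, so q_2 = (-0.5197, 0.3248, 0.7795, 0.1299).

q_2 = (-0.5197, 0.3248, 0.7795, 0.1299)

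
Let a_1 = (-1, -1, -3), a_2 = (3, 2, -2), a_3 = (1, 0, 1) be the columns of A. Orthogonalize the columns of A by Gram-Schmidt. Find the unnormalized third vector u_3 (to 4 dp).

u_3 = (0.3871, -0.5323, 0.0484)

a_1 = (-1, -1, -3); ‖a_1‖ = 3.3166, so q_1 = (-0.3015, -0.3015, -0.9045).
q_1·a_2 = (-0.3015)·3 + (-0.3015)·2 + (-0.9045)·(-2) = 0.3015.
u_2 = a_2 − 0.3015·q_1 = (3.0909, 2.0909, -1.7273).
‖u_2‖ = 4.1121, so q_2 = (0.7517, 0.5085, -0.4200).
q_1·a_3 = (-0.3015)·1 + (-0.3015)·0 + (-0.9045)·1 = -1.2060; q_2·a_3 = 0.7517·1 + 0.5085·0 + (-0.4200)·1 = 0.3316.
u_3 = a_3 + 1.2060·q_1 − 0.3316·q_2 = (0.3871, -0.5323, 0.0484).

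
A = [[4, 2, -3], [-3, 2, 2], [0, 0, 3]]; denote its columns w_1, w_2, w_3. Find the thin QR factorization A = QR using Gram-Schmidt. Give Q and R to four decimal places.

w_1 = (4, -3, 0); ‖w_1‖ = 5.0000, so q_1 = (0.8000, -0.6000, 0.0000).
q_1·w_2 = 0.8000·2 + (-0.6000)·2 + 0.0000·0 = 0.4000.
u_2 = w_2 − 0.4000·q_1 = (1.6800, 2.2400, 0.0000).
‖u_2‖ = 2.8000, so q_2 = (0.6000, 0.8000, 0.0000).
q_1·w_3 = 0.8000·(-3) + (-0.6000)·2 + 0.0000·3 = -3.6000; q_2·w_3 = 0.6000·(-3) + 0.8000·2 + 0.0000·3 = -0.2000.
u_3 = w_3 + 3.6000·q_1 + 0.2000·q_2 = (0.0000, 0.0000, 3.0000).
‖u_3‖ = 3.0000, so q_3 = (0.0000, 0.0000, 1.0000).

Q = [[0.8000, 0.6000, 0.0000], [-0.6000, 0.8000, 0.0000], [0.0000, 0.0000, 1.0000]], R = [[5.0000, 0.4000, -3.6000], [0.0000, 2.8000, -0.2000], [0.0000, 0.0000, 3.0000]]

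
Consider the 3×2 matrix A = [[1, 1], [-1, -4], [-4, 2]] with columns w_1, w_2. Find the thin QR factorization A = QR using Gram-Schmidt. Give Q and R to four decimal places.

q_1 = w_1/‖w_1‖ = (1, -1, -4)/4.2426 = (0.2357, -0.2357, -0.9428).
r_{12} = q_1·w_2 = -0.7071.
u_2 = w_2 + 0.7071·q_1 = (1.1667, -4.1667, 1.3333).
‖u_2‖ = 4.5277, so q_2 = (0.2577, -0.9203, 0.2945).

Q = [[0.2357, 0.2577], [-0.2357, -0.9203], [-0.9428, 0.2945]], R = [[4.2426, -0.7071], [0.0000, 4.5277]]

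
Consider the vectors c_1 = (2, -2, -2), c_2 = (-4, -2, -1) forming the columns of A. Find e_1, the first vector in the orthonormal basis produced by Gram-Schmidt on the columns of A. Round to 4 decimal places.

e_1 = (0.5774, -0.5774, -0.5774)

c_1 = (2, -2, -2); ‖c_1‖ = 3.4641, so e_1 = (0.5774, -0.5774, -0.5774).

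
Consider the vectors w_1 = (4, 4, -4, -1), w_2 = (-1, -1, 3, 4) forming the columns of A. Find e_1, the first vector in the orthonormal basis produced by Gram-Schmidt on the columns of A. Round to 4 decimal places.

w_1 = (4, 4, -4, -1); ‖w_1‖ = 7.0000, so e_1 = (0.5714, 0.5714, -0.5714, -0.1429).

e_1 = (0.5714, 0.5714, -0.5714, -0.1429)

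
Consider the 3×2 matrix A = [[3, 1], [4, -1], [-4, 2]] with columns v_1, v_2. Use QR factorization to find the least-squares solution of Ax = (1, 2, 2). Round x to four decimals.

x = (0.2727, 0.9091)

v_1 = (3, 4, -4); ‖v_1‖ = 6.4031, so e_1 = (0.4685, 0.6247, -0.6247).
e_1·v_2 = 0.4685·1 + 0.6247·(-1) + (-0.6247)·2 = -1.4056.
u_2 = v_2 + 1.4056·e_1 = (1.6585, -0.1220, 1.1220).
‖u_2‖ = 2.0061, so e_2 = (0.8268, -0.0608, 0.5593).
Qᵀb = (0.4685, 1.8237).
Back-substitute: x_2 = 1.8237/2.0061 = 0.9091.
x_1 = (0.4685 + 1.4056·0.9091)/6.4031 = 0.2727.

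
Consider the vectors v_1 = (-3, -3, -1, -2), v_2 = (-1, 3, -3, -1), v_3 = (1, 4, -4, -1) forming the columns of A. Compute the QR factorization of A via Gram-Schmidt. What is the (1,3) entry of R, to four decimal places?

r_{13} = -1.8766

v_1 = (-3, -3, -1, -2); ‖v_1‖ = 4.7958, so e_1 = (-0.6255, -0.6255, -0.2085, -0.4170).
r_{13} = e_1·v_3 = -1.8766.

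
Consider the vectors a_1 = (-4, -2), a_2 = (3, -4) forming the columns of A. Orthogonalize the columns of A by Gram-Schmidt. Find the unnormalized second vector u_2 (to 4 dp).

u_2 = (2.2000, -4.4000)

a_1 = (-4, -2); ‖a_1‖ = 4.4721, so e_1 = (-0.8944, -0.4472).
e_1·a_2 = (-0.8944)·3 + (-0.4472)·(-4) = -0.8944.
u_2 = a_2 + 0.8944·e_1 = (2.2000, -4.4000).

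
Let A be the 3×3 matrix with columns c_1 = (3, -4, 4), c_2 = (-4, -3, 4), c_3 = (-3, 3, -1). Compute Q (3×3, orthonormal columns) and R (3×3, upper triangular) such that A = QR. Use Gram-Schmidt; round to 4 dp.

Q = [[0.4685, -0.8771, 0.1060], [-0.6247, -0.2441, 0.7417], [0.6247, 0.4137, 0.6623]], R = [[6.4031, 2.4988, -3.9043], [0.0000, 5.8954, 1.4852], [0.0000, 0.0000, 1.2451]]

c_1 = (3, -4, 4); ‖c_1‖ = 6.4031, so e_1 = (0.4685, -0.6247, 0.6247).
e_1·c_2 = 0.4685·(-4) + (-0.6247)·(-3) + 0.6247·4 = 2.4988.
u_2 = c_2 − 2.4988·e_1 = (-5.1707, -1.4390, 2.4390).
‖u_2‖ = 5.8954, so e_2 = (-0.8771, -0.2441, 0.4137).
e_1·c_3 = 0.4685·(-3) + (-0.6247)·3 + 0.6247·(-1) = -3.9043; e_2·c_3 = (-0.8771)·(-3) + (-0.2441)·3 + 0.4137·(-1) = 1.4852.
u_3 = c_3 + 3.9043·e_1 − 1.4852·e_2 = (0.1319, 0.9235, 0.8246).
‖u_3‖ = 1.2451, so e_3 = (0.1060, 0.7417, 0.6623).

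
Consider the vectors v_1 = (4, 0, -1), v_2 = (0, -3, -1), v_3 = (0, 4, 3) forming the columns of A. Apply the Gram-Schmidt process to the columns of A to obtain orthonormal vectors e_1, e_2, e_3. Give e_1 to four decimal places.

v_1 = (4, 0, -1); ‖v_1‖ = 4.1231, so e_1 = (0.9701, 0.0000, -0.2425).

e_1 = (0.9701, 0.0000, -0.2425)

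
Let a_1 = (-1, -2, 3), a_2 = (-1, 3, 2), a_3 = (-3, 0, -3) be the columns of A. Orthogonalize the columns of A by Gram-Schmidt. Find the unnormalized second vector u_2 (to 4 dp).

u_2 = (-0.9286, 3.1429, 1.7857)

a_1 = (-1, -2, 3); ‖a_1‖ = 3.7417, so q_1 = (-0.2673, -0.5345, 0.8018).
q_1·a_2 = (-0.2673)·(-1) + (-0.5345)·3 + 0.8018·2 = 0.2673.
u_2 = a_2 − 0.2673·q_1 = (-0.9286, 3.1429, 1.7857).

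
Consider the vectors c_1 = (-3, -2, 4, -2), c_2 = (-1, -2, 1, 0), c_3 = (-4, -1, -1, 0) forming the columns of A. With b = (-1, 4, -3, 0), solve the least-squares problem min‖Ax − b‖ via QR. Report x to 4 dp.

x = (0.0509, -2.4402, 0.8162)

q_1 = c_1/‖c_1‖ = (-3, -2, 4, -2)/5.7446 = (-0.5222, -0.3482, 0.6963, -0.3482).
r_{12} = q_1·c_2 = 1.9149.
u_2 = c_2 − 1.9149·q_1 = (0.0000, -1.3333, -0.3333, 0.6667).
‖u_2‖ = 1.5275, so q_2 = (0.0000, -0.8729, -0.2182, 0.4364).
r_{13} = q_1·c_3 = 1.7408; r_{23} = q_2·c_3 = 1.0911.
u_3 = c_3 − 1.7408·q_1 − 1.0911·q_2 = (-3.0909, 0.5584, -1.9740, 0.1299).
‖u_3‖ = 3.7120, so q_3 = (-0.8327, 0.1504, -0.5318, 0.0350).
Qᵀb = (-2.9593, -2.8368, 3.0298).
Back-substitute: x_3 = 3.0298/3.7120 = 0.8162.
x_2 = (-2.8368 − 1.0911·0.8162)/1.5275 = -2.4402.
x_1 = (-2.9593 − 1.9149·(-2.4402) − 1.7408·0.8162)/5.7446 = 0.0509.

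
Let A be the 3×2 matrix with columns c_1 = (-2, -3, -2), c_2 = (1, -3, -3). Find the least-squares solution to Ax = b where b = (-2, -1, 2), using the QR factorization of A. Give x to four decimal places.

x = (0.7922, -0.8052)

c_1 = (-2, -3, -2); ‖c_1‖ = 4.1231, so e_1 = (-0.4851, -0.7276, -0.4851).
e_1·c_2 = (-0.4851)·1 + (-0.7276)·(-3) + (-0.4851)·(-3) = 3.1530.
u_2 = c_2 − 3.1530·e_1 = (2.5294, -0.7059, -1.4706).
‖u_2‖ = 3.0098, so e_2 = (0.8404, -0.2345, -0.4886).
Qᵀb = (0.7276, -2.4235).
Back-substitute: x_2 = -2.4235/3.0098 = -0.8052.
x_1 = (0.7276 − 3.1530·(-0.8052))/4.1231 = 0.7922.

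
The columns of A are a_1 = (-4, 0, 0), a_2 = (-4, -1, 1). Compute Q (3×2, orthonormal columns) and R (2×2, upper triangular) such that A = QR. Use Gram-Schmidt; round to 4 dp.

a_1 = (-4, 0, 0); ‖a_1‖ = 4.0000, so q_1 = (-1.0000, 0.0000, 0.0000).
q_1·a_2 = (-1.0000)·(-4) + 0.0000·(-1) + 0.0000·1 = 4.0000.
u_2 = a_2 − 4.0000·q_1 = (0.0000, -1.0000, 1.0000).
‖u_2‖ = 1.4142, so q_2 = (0.0000, -0.7071, 0.7071).

Q = [[-1.0000, 0.0000], [0.0000, -0.7071], [0.0000, 0.7071]], R = [[4.0000, 4.0000], [0.0000, 1.4142]]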